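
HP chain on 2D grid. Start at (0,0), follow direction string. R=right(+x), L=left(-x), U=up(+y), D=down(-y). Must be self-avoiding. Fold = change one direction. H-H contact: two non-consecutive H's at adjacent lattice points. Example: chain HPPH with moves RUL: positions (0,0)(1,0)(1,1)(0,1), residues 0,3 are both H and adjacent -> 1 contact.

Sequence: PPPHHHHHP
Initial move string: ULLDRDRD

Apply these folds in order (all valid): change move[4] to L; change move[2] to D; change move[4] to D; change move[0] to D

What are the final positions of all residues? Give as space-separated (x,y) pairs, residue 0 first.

Answer: (0,0) (0,-1) (-1,-1) (-1,-2) (-1,-3) (-1,-4) (-1,-5) (0,-5) (0,-6)

Derivation:
Initial moves: ULLDRDRD
Fold: move[4]->L => ULLDLDRD (positions: [(0, 0), (0, 1), (-1, 1), (-2, 1), (-2, 0), (-3, 0), (-3, -1), (-2, -1), (-2, -2)])
Fold: move[2]->D => ULDDLDRD (positions: [(0, 0), (0, 1), (-1, 1), (-1, 0), (-1, -1), (-2, -1), (-2, -2), (-1, -2), (-1, -3)])
Fold: move[4]->D => ULDDDDRD (positions: [(0, 0), (0, 1), (-1, 1), (-1, 0), (-1, -1), (-1, -2), (-1, -3), (0, -3), (0, -4)])
Fold: move[0]->D => DLDDDDRD (positions: [(0, 0), (0, -1), (-1, -1), (-1, -2), (-1, -3), (-1, -4), (-1, -5), (0, -5), (0, -6)])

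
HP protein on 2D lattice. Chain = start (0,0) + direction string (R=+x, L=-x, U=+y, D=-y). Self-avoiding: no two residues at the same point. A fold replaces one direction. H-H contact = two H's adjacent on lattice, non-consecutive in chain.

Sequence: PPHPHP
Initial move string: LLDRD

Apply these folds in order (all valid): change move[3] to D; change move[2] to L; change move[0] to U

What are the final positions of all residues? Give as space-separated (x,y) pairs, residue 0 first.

Answer: (0,0) (0,1) (-1,1) (-2,1) (-2,0) (-2,-1)

Derivation:
Initial moves: LLDRD
Fold: move[3]->D => LLDDD (positions: [(0, 0), (-1, 0), (-2, 0), (-2, -1), (-2, -2), (-2, -3)])
Fold: move[2]->L => LLLDD (positions: [(0, 0), (-1, 0), (-2, 0), (-3, 0), (-3, -1), (-3, -2)])
Fold: move[0]->U => ULLDD (positions: [(0, 0), (0, 1), (-1, 1), (-2, 1), (-2, 0), (-2, -1)])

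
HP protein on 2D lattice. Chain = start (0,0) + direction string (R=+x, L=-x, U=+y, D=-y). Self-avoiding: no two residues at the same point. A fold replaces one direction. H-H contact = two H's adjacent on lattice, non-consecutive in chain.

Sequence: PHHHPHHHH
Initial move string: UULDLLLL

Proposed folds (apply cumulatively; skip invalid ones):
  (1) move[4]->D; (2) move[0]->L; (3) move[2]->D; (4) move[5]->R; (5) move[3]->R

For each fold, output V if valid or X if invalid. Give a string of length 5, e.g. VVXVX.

Initial: UULDLLLL -> [(0, 0), (0, 1), (0, 2), (-1, 2), (-1, 1), (-2, 1), (-3, 1), (-4, 1), (-5, 1)]
Fold 1: move[4]->D => UULDDLLL VALID
Fold 2: move[0]->L => LULDDLLL VALID
Fold 3: move[2]->D => LUDDDLLL INVALID (collision), skipped
Fold 4: move[5]->R => LULDDRLL INVALID (collision), skipped
Fold 5: move[3]->R => LULRDLLL INVALID (collision), skipped

Answer: VVXXX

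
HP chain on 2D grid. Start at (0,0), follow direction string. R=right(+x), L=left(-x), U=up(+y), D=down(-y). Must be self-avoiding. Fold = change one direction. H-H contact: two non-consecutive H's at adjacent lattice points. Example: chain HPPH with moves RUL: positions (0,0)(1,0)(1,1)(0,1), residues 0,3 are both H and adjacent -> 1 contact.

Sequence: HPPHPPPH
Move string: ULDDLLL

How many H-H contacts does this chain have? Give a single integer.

Answer: 1

Derivation:
Positions: [(0, 0), (0, 1), (-1, 1), (-1, 0), (-1, -1), (-2, -1), (-3, -1), (-4, -1)]
H-H contact: residue 0 @(0,0) - residue 3 @(-1, 0)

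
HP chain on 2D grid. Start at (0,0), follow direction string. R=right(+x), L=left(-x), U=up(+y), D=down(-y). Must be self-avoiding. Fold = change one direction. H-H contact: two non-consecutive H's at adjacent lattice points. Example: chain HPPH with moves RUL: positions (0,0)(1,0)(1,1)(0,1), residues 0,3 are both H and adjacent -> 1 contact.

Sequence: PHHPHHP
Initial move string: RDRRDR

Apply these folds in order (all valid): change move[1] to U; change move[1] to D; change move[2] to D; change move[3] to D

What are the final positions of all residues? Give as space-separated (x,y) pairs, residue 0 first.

Answer: (0,0) (1,0) (1,-1) (1,-2) (1,-3) (1,-4) (2,-4)

Derivation:
Initial moves: RDRRDR
Fold: move[1]->U => RURRDR (positions: [(0, 0), (1, 0), (1, 1), (2, 1), (3, 1), (3, 0), (4, 0)])
Fold: move[1]->D => RDRRDR (positions: [(0, 0), (1, 0), (1, -1), (2, -1), (3, -1), (3, -2), (4, -2)])
Fold: move[2]->D => RDDRDR (positions: [(0, 0), (1, 0), (1, -1), (1, -2), (2, -2), (2, -3), (3, -3)])
Fold: move[3]->D => RDDDDR (positions: [(0, 0), (1, 0), (1, -1), (1, -2), (1, -3), (1, -4), (2, -4)])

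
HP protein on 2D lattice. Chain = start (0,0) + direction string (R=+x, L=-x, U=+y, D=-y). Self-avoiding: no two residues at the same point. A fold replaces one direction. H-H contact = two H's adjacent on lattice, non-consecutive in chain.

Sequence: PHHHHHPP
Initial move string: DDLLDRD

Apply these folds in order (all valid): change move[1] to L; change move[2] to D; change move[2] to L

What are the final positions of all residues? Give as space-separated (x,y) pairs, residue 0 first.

Initial moves: DDLLDRD
Fold: move[1]->L => DLLLDRD (positions: [(0, 0), (0, -1), (-1, -1), (-2, -1), (-3, -1), (-3, -2), (-2, -2), (-2, -3)])
Fold: move[2]->D => DLDLDRD (positions: [(0, 0), (0, -1), (-1, -1), (-1, -2), (-2, -2), (-2, -3), (-1, -3), (-1, -4)])
Fold: move[2]->L => DLLLDRD (positions: [(0, 0), (0, -1), (-1, -1), (-2, -1), (-3, -1), (-3, -2), (-2, -2), (-2, -3)])

Answer: (0,0) (0,-1) (-1,-1) (-2,-1) (-3,-1) (-3,-2) (-2,-2) (-2,-3)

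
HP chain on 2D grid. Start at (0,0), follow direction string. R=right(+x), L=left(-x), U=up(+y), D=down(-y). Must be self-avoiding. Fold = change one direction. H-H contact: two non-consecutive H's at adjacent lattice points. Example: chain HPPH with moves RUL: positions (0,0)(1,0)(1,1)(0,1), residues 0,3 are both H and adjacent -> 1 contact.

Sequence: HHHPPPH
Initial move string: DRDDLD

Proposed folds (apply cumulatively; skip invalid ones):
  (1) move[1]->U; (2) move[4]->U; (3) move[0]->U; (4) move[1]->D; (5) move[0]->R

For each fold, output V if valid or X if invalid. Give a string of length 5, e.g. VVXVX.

Initial: DRDDLD -> [(0, 0), (0, -1), (1, -1), (1, -2), (1, -3), (0, -3), (0, -4)]
Fold 1: move[1]->U => DUDDLD INVALID (collision), skipped
Fold 2: move[4]->U => DRDDUD INVALID (collision), skipped
Fold 3: move[0]->U => URDDLD VALID
Fold 4: move[1]->D => UDDDLD INVALID (collision), skipped
Fold 5: move[0]->R => RRDDLD VALID

Answer: XXVXV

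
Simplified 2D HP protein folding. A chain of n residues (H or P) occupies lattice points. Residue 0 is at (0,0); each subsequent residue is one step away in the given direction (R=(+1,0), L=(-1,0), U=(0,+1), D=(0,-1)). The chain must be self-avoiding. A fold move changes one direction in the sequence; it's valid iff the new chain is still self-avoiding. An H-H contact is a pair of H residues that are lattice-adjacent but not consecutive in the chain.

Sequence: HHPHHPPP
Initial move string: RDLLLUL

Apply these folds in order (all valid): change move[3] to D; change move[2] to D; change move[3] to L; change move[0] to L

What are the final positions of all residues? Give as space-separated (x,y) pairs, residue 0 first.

Answer: (0,0) (-1,0) (-1,-1) (-1,-2) (-2,-2) (-3,-2) (-3,-1) (-4,-1)

Derivation:
Initial moves: RDLLLUL
Fold: move[3]->D => RDLDLUL (positions: [(0, 0), (1, 0), (1, -1), (0, -1), (0, -2), (-1, -2), (-1, -1), (-2, -1)])
Fold: move[2]->D => RDDDLUL (positions: [(0, 0), (1, 0), (1, -1), (1, -2), (1, -3), (0, -3), (0, -2), (-1, -2)])
Fold: move[3]->L => RDDLLUL (positions: [(0, 0), (1, 0), (1, -1), (1, -2), (0, -2), (-1, -2), (-1, -1), (-2, -1)])
Fold: move[0]->L => LDDLLUL (positions: [(0, 0), (-1, 0), (-1, -1), (-1, -2), (-2, -2), (-3, -2), (-3, -1), (-4, -1)])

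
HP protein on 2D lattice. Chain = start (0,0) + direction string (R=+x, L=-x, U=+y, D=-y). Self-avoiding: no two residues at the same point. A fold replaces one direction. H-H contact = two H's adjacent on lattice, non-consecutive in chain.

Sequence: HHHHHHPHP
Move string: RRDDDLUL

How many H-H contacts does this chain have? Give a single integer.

Positions: [(0, 0), (1, 0), (2, 0), (2, -1), (2, -2), (2, -3), (1, -3), (1, -2), (0, -2)]
H-H contact: residue 4 @(2,-2) - residue 7 @(1, -2)

Answer: 1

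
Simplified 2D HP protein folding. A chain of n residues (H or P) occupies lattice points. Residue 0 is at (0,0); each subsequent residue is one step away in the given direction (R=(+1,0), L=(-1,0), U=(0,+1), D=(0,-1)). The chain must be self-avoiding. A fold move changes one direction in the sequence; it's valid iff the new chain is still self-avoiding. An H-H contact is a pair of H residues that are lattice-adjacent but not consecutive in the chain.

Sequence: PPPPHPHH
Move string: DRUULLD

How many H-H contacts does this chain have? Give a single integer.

Positions: [(0, 0), (0, -1), (1, -1), (1, 0), (1, 1), (0, 1), (-1, 1), (-1, 0)]
No H-H contacts found.

Answer: 0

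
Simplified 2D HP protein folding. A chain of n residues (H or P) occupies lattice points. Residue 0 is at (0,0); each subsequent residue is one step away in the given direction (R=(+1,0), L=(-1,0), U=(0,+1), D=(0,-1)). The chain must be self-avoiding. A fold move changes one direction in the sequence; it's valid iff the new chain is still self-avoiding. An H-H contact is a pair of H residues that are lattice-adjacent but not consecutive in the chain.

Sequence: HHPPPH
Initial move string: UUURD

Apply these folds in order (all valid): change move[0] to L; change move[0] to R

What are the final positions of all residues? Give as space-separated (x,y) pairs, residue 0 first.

Initial moves: UUURD
Fold: move[0]->L => LUURD (positions: [(0, 0), (-1, 0), (-1, 1), (-1, 2), (0, 2), (0, 1)])
Fold: move[0]->R => RUURD (positions: [(0, 0), (1, 0), (1, 1), (1, 2), (2, 2), (2, 1)])

Answer: (0,0) (1,0) (1,1) (1,2) (2,2) (2,1)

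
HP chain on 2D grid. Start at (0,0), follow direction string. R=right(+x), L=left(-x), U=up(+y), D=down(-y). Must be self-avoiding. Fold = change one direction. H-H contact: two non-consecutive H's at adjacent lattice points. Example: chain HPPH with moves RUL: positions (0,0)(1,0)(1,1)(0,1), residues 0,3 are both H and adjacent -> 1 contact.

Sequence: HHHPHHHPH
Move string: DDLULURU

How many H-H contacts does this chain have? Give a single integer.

Answer: 1

Derivation:
Positions: [(0, 0), (0, -1), (0, -2), (-1, -2), (-1, -1), (-2, -1), (-2, 0), (-1, 0), (-1, 1)]
H-H contact: residue 1 @(0,-1) - residue 4 @(-1, -1)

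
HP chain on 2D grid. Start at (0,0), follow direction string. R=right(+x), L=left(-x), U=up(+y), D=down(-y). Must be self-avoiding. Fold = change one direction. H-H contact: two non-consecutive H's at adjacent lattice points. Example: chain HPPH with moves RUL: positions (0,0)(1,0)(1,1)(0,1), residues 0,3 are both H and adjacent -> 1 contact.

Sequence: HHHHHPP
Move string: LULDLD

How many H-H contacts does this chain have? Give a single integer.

Positions: [(0, 0), (-1, 0), (-1, 1), (-2, 1), (-2, 0), (-3, 0), (-3, -1)]
H-H contact: residue 1 @(-1,0) - residue 4 @(-2, 0)

Answer: 1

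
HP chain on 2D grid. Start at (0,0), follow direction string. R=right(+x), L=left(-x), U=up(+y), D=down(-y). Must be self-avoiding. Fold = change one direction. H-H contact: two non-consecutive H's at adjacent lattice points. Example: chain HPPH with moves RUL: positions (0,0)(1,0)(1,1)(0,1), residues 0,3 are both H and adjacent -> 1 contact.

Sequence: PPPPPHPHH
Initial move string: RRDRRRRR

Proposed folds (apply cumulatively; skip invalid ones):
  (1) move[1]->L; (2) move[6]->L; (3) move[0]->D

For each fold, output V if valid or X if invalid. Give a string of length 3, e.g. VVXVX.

Initial: RRDRRRRR -> [(0, 0), (1, 0), (2, 0), (2, -1), (3, -1), (4, -1), (5, -1), (6, -1), (7, -1)]
Fold 1: move[1]->L => RLDRRRRR INVALID (collision), skipped
Fold 2: move[6]->L => RRDRRRLR INVALID (collision), skipped
Fold 3: move[0]->D => DRDRRRRR VALID

Answer: XXV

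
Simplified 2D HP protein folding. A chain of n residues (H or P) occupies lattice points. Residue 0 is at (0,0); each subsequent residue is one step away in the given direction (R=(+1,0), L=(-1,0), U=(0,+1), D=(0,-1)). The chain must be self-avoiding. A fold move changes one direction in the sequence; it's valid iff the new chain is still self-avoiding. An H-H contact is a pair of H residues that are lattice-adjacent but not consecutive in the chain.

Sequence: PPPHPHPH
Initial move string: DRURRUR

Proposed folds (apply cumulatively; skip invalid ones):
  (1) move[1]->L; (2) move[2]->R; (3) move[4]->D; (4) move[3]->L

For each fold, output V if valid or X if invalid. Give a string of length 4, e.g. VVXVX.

Answer: XVXX

Derivation:
Initial: DRURRUR -> [(0, 0), (0, -1), (1, -1), (1, 0), (2, 0), (3, 0), (3, 1), (4, 1)]
Fold 1: move[1]->L => DLURRUR INVALID (collision), skipped
Fold 2: move[2]->R => DRRRRUR VALID
Fold 3: move[4]->D => DRRRDUR INVALID (collision), skipped
Fold 4: move[3]->L => DRRLRUR INVALID (collision), skipped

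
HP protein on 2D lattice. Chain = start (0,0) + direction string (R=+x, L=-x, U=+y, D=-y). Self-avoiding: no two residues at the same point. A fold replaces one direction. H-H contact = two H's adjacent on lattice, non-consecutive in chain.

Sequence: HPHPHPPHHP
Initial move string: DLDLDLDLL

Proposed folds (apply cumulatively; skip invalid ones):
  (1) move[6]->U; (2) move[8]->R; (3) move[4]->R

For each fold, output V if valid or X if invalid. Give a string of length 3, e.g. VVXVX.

Initial: DLDLDLDLL -> [(0, 0), (0, -1), (-1, -1), (-1, -2), (-2, -2), (-2, -3), (-3, -3), (-3, -4), (-4, -4), (-5, -4)]
Fold 1: move[6]->U => DLDLDLULL VALID
Fold 2: move[8]->R => DLDLDLULR INVALID (collision), skipped
Fold 3: move[4]->R => DLDLRLULL INVALID (collision), skipped

Answer: VXX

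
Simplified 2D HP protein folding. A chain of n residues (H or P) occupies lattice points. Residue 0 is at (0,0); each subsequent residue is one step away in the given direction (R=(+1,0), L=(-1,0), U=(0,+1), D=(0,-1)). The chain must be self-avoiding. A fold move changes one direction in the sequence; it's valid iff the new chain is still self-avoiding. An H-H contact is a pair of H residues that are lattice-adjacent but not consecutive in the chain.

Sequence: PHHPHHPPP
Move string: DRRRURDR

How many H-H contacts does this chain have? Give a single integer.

Answer: 0

Derivation:
Positions: [(0, 0), (0, -1), (1, -1), (2, -1), (3, -1), (3, 0), (4, 0), (4, -1), (5, -1)]
No H-H contacts found.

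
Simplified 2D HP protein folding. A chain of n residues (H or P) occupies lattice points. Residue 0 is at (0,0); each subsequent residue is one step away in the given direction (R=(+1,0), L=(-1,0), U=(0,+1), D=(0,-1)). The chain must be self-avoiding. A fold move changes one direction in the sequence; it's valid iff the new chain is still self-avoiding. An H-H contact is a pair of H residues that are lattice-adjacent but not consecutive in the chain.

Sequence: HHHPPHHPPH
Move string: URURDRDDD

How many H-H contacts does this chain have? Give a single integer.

Answer: 1

Derivation:
Positions: [(0, 0), (0, 1), (1, 1), (1, 2), (2, 2), (2, 1), (3, 1), (3, 0), (3, -1), (3, -2)]
H-H contact: residue 2 @(1,1) - residue 5 @(2, 1)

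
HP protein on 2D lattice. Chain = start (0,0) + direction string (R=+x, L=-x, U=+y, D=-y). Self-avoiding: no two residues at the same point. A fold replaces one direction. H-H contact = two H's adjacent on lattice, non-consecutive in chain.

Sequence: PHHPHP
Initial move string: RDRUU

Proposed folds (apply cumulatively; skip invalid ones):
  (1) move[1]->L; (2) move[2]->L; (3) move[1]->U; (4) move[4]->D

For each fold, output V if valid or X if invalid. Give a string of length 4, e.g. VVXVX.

Answer: XXVX

Derivation:
Initial: RDRUU -> [(0, 0), (1, 0), (1, -1), (2, -1), (2, 0), (2, 1)]
Fold 1: move[1]->L => RLRUU INVALID (collision), skipped
Fold 2: move[2]->L => RDLUU INVALID (collision), skipped
Fold 3: move[1]->U => RURUU VALID
Fold 4: move[4]->D => RURUD INVALID (collision), skipped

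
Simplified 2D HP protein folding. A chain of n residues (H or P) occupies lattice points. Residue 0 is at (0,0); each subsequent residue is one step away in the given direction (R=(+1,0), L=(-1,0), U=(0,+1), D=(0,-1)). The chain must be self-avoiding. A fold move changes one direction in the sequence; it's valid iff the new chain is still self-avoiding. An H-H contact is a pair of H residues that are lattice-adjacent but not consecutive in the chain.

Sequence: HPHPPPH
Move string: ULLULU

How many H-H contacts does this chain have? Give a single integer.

Answer: 0

Derivation:
Positions: [(0, 0), (0, 1), (-1, 1), (-2, 1), (-2, 2), (-3, 2), (-3, 3)]
No H-H contacts found.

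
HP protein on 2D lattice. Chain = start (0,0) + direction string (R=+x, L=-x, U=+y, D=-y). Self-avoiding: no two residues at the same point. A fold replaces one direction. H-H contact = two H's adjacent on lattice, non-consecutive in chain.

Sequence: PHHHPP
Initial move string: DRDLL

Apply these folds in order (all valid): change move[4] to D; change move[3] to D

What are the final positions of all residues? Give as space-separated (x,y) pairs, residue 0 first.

Initial moves: DRDLL
Fold: move[4]->D => DRDLD (positions: [(0, 0), (0, -1), (1, -1), (1, -2), (0, -2), (0, -3)])
Fold: move[3]->D => DRDDD (positions: [(0, 0), (0, -1), (1, -1), (1, -2), (1, -3), (1, -4)])

Answer: (0,0) (0,-1) (1,-1) (1,-2) (1,-3) (1,-4)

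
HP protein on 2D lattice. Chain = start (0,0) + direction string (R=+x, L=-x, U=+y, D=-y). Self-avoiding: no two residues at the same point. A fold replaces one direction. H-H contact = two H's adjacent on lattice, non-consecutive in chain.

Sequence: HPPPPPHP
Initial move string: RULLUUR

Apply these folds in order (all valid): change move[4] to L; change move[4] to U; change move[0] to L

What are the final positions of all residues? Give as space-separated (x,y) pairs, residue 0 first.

Initial moves: RULLUUR
Fold: move[4]->L => RULLLUR (positions: [(0, 0), (1, 0), (1, 1), (0, 1), (-1, 1), (-2, 1), (-2, 2), (-1, 2)])
Fold: move[4]->U => RULLUUR (positions: [(0, 0), (1, 0), (1, 1), (0, 1), (-1, 1), (-1, 2), (-1, 3), (0, 3)])
Fold: move[0]->L => LULLUUR (positions: [(0, 0), (-1, 0), (-1, 1), (-2, 1), (-3, 1), (-3, 2), (-3, 3), (-2, 3)])

Answer: (0,0) (-1,0) (-1,1) (-2,1) (-3,1) (-3,2) (-3,3) (-2,3)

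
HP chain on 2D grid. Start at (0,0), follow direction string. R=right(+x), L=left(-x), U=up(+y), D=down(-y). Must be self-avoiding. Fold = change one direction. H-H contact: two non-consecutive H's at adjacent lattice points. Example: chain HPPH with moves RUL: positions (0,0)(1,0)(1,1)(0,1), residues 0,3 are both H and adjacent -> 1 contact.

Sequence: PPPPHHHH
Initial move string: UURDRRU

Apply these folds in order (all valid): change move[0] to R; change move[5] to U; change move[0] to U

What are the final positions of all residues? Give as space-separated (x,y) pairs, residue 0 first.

Initial moves: UURDRRU
Fold: move[0]->R => RURDRRU (positions: [(0, 0), (1, 0), (1, 1), (2, 1), (2, 0), (3, 0), (4, 0), (4, 1)])
Fold: move[5]->U => RURDRUU (positions: [(0, 0), (1, 0), (1, 1), (2, 1), (2, 0), (3, 0), (3, 1), (3, 2)])
Fold: move[0]->U => UURDRUU (positions: [(0, 0), (0, 1), (0, 2), (1, 2), (1, 1), (2, 1), (2, 2), (2, 3)])

Answer: (0,0) (0,1) (0,2) (1,2) (1,1) (2,1) (2,2) (2,3)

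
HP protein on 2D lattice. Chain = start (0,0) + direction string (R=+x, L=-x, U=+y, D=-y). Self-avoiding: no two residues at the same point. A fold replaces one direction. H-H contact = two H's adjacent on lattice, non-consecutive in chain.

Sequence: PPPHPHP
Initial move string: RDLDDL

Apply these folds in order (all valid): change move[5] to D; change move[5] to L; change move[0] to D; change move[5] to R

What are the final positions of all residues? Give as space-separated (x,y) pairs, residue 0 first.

Initial moves: RDLDDL
Fold: move[5]->D => RDLDDD (positions: [(0, 0), (1, 0), (1, -1), (0, -1), (0, -2), (0, -3), (0, -4)])
Fold: move[5]->L => RDLDDL (positions: [(0, 0), (1, 0), (1, -1), (0, -1), (0, -2), (0, -3), (-1, -3)])
Fold: move[0]->D => DDLDDL (positions: [(0, 0), (0, -1), (0, -2), (-1, -2), (-1, -3), (-1, -4), (-2, -4)])
Fold: move[5]->R => DDLDDR (positions: [(0, 0), (0, -1), (0, -2), (-1, -2), (-1, -3), (-1, -4), (0, -4)])

Answer: (0,0) (0,-1) (0,-2) (-1,-2) (-1,-3) (-1,-4) (0,-4)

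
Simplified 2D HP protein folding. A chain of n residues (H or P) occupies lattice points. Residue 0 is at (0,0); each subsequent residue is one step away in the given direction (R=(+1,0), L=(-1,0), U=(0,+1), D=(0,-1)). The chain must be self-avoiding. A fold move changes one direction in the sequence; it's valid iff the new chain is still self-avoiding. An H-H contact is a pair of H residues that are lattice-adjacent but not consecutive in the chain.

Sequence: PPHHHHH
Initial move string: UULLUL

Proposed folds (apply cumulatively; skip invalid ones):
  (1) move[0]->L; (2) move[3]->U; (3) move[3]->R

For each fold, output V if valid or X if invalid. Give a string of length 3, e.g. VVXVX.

Initial: UULLUL -> [(0, 0), (0, 1), (0, 2), (-1, 2), (-2, 2), (-2, 3), (-3, 3)]
Fold 1: move[0]->L => LULLUL VALID
Fold 2: move[3]->U => LULUUL VALID
Fold 3: move[3]->R => LULRUL INVALID (collision), skipped

Answer: VVX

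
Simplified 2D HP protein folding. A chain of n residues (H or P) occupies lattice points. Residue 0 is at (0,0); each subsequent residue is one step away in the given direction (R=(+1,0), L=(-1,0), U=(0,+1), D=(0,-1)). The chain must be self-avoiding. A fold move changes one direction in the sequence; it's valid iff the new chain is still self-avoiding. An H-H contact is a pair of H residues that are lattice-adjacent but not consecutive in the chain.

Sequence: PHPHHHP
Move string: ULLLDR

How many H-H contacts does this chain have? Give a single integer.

Answer: 0

Derivation:
Positions: [(0, 0), (0, 1), (-1, 1), (-2, 1), (-3, 1), (-3, 0), (-2, 0)]
No H-H contacts found.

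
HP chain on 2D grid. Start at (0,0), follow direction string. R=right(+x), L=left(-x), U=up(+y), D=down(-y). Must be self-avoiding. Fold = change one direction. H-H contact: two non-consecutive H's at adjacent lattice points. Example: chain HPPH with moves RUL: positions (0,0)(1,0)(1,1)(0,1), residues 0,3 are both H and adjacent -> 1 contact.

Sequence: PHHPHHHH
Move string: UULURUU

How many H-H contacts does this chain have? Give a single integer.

Positions: [(0, 0), (0, 1), (0, 2), (-1, 2), (-1, 3), (0, 3), (0, 4), (0, 5)]
H-H contact: residue 2 @(0,2) - residue 5 @(0, 3)

Answer: 1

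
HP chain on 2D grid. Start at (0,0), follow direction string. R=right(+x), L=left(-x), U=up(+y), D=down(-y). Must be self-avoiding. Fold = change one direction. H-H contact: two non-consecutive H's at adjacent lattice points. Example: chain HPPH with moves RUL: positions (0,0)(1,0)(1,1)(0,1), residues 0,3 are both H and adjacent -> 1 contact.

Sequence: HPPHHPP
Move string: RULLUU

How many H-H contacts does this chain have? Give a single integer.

Positions: [(0, 0), (1, 0), (1, 1), (0, 1), (-1, 1), (-1, 2), (-1, 3)]
H-H contact: residue 0 @(0,0) - residue 3 @(0, 1)

Answer: 1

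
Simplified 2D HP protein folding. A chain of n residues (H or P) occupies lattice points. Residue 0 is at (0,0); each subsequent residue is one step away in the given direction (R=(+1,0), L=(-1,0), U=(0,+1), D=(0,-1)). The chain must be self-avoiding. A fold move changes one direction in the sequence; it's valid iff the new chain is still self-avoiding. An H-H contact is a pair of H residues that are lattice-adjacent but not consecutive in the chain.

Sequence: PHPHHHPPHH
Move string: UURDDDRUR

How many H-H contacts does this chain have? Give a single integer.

Answer: 2

Derivation:
Positions: [(0, 0), (0, 1), (0, 2), (1, 2), (1, 1), (1, 0), (1, -1), (2, -1), (2, 0), (3, 0)]
H-H contact: residue 1 @(0,1) - residue 4 @(1, 1)
H-H contact: residue 5 @(1,0) - residue 8 @(2, 0)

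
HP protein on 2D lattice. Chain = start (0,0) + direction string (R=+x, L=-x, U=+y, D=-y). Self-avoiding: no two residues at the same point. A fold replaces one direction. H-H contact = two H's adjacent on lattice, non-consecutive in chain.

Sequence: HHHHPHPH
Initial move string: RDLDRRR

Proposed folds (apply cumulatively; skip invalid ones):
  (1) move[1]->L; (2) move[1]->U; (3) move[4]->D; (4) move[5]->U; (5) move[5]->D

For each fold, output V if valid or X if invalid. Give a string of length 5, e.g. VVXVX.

Initial: RDLDRRR -> [(0, 0), (1, 0), (1, -1), (0, -1), (0, -2), (1, -2), (2, -2), (3, -2)]
Fold 1: move[1]->L => RLLDRRR INVALID (collision), skipped
Fold 2: move[1]->U => RULDRRR INVALID (collision), skipped
Fold 3: move[4]->D => RDLDDRR VALID
Fold 4: move[5]->U => RDLDDUR INVALID (collision), skipped
Fold 5: move[5]->D => RDLDDDR VALID

Answer: XXVXV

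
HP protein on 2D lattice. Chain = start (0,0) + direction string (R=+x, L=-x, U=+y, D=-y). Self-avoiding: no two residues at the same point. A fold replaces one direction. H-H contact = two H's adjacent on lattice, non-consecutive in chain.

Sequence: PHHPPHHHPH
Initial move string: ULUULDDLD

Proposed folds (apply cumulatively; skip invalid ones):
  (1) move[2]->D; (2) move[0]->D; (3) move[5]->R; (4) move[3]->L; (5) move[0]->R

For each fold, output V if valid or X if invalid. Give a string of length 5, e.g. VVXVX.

Initial: ULUULDDLD -> [(0, 0), (0, 1), (-1, 1), (-1, 2), (-1, 3), (-2, 3), (-2, 2), (-2, 1), (-3, 1), (-3, 0)]
Fold 1: move[2]->D => ULDULDDLD INVALID (collision), skipped
Fold 2: move[0]->D => DLUULDDLD VALID
Fold 3: move[5]->R => DLUULRDLD INVALID (collision), skipped
Fold 4: move[3]->L => DLULLDDLD VALID
Fold 5: move[0]->R => RLULLDDLD INVALID (collision), skipped

Answer: XVXVX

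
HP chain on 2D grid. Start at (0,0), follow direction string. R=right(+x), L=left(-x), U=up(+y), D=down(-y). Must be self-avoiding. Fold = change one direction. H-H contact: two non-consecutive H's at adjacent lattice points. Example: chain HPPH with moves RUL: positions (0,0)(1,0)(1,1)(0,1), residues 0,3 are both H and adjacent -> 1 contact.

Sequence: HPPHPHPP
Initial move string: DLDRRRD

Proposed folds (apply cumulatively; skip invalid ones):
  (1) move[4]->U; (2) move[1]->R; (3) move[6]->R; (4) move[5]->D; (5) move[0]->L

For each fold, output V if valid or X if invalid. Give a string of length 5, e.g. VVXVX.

Initial: DLDRRRD -> [(0, 0), (0, -1), (-1, -1), (-1, -2), (0, -2), (1, -2), (2, -2), (2, -3)]
Fold 1: move[4]->U => DLDRURD INVALID (collision), skipped
Fold 2: move[1]->R => DRDRRRD VALID
Fold 3: move[6]->R => DRDRRRR VALID
Fold 4: move[5]->D => DRDRRDR VALID
Fold 5: move[0]->L => LRDRRDR INVALID (collision), skipped

Answer: XVVVX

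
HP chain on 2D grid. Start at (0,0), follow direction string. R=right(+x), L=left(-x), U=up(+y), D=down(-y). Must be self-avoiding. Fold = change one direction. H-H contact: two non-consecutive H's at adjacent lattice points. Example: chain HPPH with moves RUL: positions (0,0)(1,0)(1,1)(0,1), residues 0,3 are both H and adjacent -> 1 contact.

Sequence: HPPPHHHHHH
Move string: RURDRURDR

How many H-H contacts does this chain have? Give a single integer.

Positions: [(0, 0), (1, 0), (1, 1), (2, 1), (2, 0), (3, 0), (3, 1), (4, 1), (4, 0), (5, 0)]
H-H contact: residue 5 @(3,0) - residue 8 @(4, 0)

Answer: 1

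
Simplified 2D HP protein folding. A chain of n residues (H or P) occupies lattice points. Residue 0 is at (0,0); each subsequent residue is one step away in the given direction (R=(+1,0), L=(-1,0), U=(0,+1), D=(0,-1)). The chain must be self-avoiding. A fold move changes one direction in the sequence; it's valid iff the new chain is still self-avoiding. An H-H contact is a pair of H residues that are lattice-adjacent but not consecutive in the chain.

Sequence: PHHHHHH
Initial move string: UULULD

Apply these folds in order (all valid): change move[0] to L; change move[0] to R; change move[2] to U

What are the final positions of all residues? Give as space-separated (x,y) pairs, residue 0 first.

Initial moves: UULULD
Fold: move[0]->L => LULULD (positions: [(0, 0), (-1, 0), (-1, 1), (-2, 1), (-2, 2), (-3, 2), (-3, 1)])
Fold: move[0]->R => RULULD (positions: [(0, 0), (1, 0), (1, 1), (0, 1), (0, 2), (-1, 2), (-1, 1)])
Fold: move[2]->U => RUUULD (positions: [(0, 0), (1, 0), (1, 1), (1, 2), (1, 3), (0, 3), (0, 2)])

Answer: (0,0) (1,0) (1,1) (1,2) (1,3) (0,3) (0,2)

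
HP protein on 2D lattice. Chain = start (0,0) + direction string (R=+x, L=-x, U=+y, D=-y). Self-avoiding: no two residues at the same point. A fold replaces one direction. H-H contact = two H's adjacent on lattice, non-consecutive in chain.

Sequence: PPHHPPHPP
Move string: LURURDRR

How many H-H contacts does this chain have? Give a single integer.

Positions: [(0, 0), (-1, 0), (-1, 1), (0, 1), (0, 2), (1, 2), (1, 1), (2, 1), (3, 1)]
H-H contact: residue 3 @(0,1) - residue 6 @(1, 1)

Answer: 1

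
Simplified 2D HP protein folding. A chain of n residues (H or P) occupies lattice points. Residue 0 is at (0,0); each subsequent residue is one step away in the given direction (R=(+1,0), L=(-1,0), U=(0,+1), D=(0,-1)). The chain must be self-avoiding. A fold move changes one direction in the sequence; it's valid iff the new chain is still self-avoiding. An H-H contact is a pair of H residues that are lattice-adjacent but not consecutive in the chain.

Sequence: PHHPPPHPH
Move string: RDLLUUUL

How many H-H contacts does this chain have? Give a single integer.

Positions: [(0, 0), (1, 0), (1, -1), (0, -1), (-1, -1), (-1, 0), (-1, 1), (-1, 2), (-2, 2)]
No H-H contacts found.

Answer: 0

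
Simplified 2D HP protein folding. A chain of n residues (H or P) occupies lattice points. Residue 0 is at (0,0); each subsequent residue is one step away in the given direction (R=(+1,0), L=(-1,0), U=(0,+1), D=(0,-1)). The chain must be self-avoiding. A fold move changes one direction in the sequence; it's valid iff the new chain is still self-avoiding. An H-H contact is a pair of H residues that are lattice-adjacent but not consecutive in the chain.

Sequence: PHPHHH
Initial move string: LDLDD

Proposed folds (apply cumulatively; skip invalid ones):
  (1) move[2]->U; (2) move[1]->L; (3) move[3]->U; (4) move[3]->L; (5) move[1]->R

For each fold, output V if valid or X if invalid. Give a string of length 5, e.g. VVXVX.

Answer: XVXVX

Derivation:
Initial: LDLDD -> [(0, 0), (-1, 0), (-1, -1), (-2, -1), (-2, -2), (-2, -3)]
Fold 1: move[2]->U => LDUDD INVALID (collision), skipped
Fold 2: move[1]->L => LLLDD VALID
Fold 3: move[3]->U => LLLUD INVALID (collision), skipped
Fold 4: move[3]->L => LLLLD VALID
Fold 5: move[1]->R => LRLLD INVALID (collision), skipped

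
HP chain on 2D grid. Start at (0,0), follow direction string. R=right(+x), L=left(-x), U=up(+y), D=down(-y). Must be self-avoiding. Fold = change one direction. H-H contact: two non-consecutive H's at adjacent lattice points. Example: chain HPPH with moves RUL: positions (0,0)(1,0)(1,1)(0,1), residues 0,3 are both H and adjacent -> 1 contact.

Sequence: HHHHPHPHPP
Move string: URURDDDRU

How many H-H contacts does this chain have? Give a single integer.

Answer: 1

Derivation:
Positions: [(0, 0), (0, 1), (1, 1), (1, 2), (2, 2), (2, 1), (2, 0), (2, -1), (3, -1), (3, 0)]
H-H contact: residue 2 @(1,1) - residue 5 @(2, 1)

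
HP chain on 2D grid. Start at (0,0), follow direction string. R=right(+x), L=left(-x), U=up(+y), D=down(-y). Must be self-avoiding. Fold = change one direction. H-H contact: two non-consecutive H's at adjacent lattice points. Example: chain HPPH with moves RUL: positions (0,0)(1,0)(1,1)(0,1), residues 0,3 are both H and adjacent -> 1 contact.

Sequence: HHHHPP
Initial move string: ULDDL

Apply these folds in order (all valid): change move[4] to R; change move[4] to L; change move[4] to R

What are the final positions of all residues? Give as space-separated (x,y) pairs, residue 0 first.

Initial moves: ULDDL
Fold: move[4]->R => ULDDR (positions: [(0, 0), (0, 1), (-1, 1), (-1, 0), (-1, -1), (0, -1)])
Fold: move[4]->L => ULDDL (positions: [(0, 0), (0, 1), (-1, 1), (-1, 0), (-1, -1), (-2, -1)])
Fold: move[4]->R => ULDDR (positions: [(0, 0), (0, 1), (-1, 1), (-1, 0), (-1, -1), (0, -1)])

Answer: (0,0) (0,1) (-1,1) (-1,0) (-1,-1) (0,-1)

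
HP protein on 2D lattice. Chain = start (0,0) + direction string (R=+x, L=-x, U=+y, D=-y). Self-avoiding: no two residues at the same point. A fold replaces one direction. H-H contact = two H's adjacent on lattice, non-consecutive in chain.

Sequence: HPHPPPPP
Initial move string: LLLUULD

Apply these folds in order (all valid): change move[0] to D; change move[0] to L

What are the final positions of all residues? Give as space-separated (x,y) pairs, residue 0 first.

Initial moves: LLLUULD
Fold: move[0]->D => DLLUULD (positions: [(0, 0), (0, -1), (-1, -1), (-2, -1), (-2, 0), (-2, 1), (-3, 1), (-3, 0)])
Fold: move[0]->L => LLLUULD (positions: [(0, 0), (-1, 0), (-2, 0), (-3, 0), (-3, 1), (-3, 2), (-4, 2), (-4, 1)])

Answer: (0,0) (-1,0) (-2,0) (-3,0) (-3,1) (-3,2) (-4,2) (-4,1)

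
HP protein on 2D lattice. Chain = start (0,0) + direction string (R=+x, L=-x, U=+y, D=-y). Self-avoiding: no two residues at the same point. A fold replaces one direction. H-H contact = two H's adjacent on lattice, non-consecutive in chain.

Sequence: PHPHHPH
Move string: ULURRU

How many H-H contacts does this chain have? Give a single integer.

Answer: 1

Derivation:
Positions: [(0, 0), (0, 1), (-1, 1), (-1, 2), (0, 2), (1, 2), (1, 3)]
H-H contact: residue 1 @(0,1) - residue 4 @(0, 2)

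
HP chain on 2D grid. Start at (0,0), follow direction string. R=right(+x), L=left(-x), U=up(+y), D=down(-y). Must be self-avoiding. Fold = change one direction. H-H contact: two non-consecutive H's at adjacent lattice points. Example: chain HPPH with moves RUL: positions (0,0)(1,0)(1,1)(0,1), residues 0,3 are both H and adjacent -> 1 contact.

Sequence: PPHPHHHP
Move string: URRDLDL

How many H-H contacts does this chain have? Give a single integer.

Positions: [(0, 0), (0, 1), (1, 1), (2, 1), (2, 0), (1, 0), (1, -1), (0, -1)]
H-H contact: residue 2 @(1,1) - residue 5 @(1, 0)

Answer: 1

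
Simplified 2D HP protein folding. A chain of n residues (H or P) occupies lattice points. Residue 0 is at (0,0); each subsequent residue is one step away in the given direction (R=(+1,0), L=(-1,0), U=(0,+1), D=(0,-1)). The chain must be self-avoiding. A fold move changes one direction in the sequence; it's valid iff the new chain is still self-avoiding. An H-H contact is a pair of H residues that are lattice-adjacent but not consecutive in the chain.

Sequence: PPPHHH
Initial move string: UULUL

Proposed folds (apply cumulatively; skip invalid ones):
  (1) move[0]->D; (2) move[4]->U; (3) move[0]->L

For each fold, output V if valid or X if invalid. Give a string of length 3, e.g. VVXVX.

Initial: UULUL -> [(0, 0), (0, 1), (0, 2), (-1, 2), (-1, 3), (-2, 3)]
Fold 1: move[0]->D => DULUL INVALID (collision), skipped
Fold 2: move[4]->U => UULUU VALID
Fold 3: move[0]->L => LULUU VALID

Answer: XVV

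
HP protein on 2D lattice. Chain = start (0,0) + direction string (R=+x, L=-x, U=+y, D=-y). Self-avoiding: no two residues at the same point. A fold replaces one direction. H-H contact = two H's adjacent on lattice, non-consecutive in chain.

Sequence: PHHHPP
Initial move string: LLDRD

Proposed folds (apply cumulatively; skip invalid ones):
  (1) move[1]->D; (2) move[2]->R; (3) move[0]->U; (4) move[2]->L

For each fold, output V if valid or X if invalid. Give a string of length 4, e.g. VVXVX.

Answer: VVXX

Derivation:
Initial: LLDRD -> [(0, 0), (-1, 0), (-2, 0), (-2, -1), (-1, -1), (-1, -2)]
Fold 1: move[1]->D => LDDRD VALID
Fold 2: move[2]->R => LDRRD VALID
Fold 3: move[0]->U => UDRRD INVALID (collision), skipped
Fold 4: move[2]->L => LDLRD INVALID (collision), skipped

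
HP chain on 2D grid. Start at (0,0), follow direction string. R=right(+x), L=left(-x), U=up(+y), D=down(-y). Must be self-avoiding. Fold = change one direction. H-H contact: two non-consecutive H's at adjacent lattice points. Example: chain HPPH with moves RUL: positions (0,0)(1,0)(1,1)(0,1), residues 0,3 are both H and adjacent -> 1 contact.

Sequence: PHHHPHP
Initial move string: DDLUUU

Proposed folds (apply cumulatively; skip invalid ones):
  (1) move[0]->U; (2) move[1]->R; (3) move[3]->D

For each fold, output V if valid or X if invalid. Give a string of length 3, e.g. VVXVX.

Answer: XXX

Derivation:
Initial: DDLUUU -> [(0, 0), (0, -1), (0, -2), (-1, -2), (-1, -1), (-1, 0), (-1, 1)]
Fold 1: move[0]->U => UDLUUU INVALID (collision), skipped
Fold 2: move[1]->R => DRLUUU INVALID (collision), skipped
Fold 3: move[3]->D => DDLDUU INVALID (collision), skipped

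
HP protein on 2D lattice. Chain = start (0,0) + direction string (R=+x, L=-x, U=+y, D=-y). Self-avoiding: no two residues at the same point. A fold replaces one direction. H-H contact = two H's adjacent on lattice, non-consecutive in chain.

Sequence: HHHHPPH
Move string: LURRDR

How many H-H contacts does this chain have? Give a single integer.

Positions: [(0, 0), (-1, 0), (-1, 1), (0, 1), (1, 1), (1, 0), (2, 0)]
H-H contact: residue 0 @(0,0) - residue 3 @(0, 1)

Answer: 1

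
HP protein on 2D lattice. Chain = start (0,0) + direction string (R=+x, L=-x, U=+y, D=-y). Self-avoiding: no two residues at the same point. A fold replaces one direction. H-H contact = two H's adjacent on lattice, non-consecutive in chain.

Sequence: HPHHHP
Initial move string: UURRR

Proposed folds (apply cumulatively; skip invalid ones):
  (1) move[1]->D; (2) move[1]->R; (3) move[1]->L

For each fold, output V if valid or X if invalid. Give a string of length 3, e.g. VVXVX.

Initial: UURRR -> [(0, 0), (0, 1), (0, 2), (1, 2), (2, 2), (3, 2)]
Fold 1: move[1]->D => UDRRR INVALID (collision), skipped
Fold 2: move[1]->R => URRRR VALID
Fold 3: move[1]->L => ULRRR INVALID (collision), skipped

Answer: XVX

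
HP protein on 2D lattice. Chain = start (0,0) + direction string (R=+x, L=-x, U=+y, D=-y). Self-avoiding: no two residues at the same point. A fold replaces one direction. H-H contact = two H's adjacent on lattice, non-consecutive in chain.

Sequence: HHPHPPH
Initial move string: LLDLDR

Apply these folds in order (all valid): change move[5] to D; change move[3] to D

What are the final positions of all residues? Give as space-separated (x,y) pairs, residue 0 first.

Answer: (0,0) (-1,0) (-2,0) (-2,-1) (-2,-2) (-2,-3) (-2,-4)

Derivation:
Initial moves: LLDLDR
Fold: move[5]->D => LLDLDD (positions: [(0, 0), (-1, 0), (-2, 0), (-2, -1), (-3, -1), (-3, -2), (-3, -3)])
Fold: move[3]->D => LLDDDD (positions: [(0, 0), (-1, 0), (-2, 0), (-2, -1), (-2, -2), (-2, -3), (-2, -4)])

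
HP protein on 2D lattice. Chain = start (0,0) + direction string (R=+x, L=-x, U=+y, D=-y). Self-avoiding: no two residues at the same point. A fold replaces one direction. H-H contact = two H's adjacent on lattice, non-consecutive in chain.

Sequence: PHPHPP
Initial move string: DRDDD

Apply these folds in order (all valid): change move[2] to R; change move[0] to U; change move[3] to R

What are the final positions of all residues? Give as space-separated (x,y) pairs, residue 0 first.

Answer: (0,0) (0,1) (1,1) (2,1) (3,1) (3,0)

Derivation:
Initial moves: DRDDD
Fold: move[2]->R => DRRDD (positions: [(0, 0), (0, -1), (1, -1), (2, -1), (2, -2), (2, -3)])
Fold: move[0]->U => URRDD (positions: [(0, 0), (0, 1), (1, 1), (2, 1), (2, 0), (2, -1)])
Fold: move[3]->R => URRRD (positions: [(0, 0), (0, 1), (1, 1), (2, 1), (3, 1), (3, 0)])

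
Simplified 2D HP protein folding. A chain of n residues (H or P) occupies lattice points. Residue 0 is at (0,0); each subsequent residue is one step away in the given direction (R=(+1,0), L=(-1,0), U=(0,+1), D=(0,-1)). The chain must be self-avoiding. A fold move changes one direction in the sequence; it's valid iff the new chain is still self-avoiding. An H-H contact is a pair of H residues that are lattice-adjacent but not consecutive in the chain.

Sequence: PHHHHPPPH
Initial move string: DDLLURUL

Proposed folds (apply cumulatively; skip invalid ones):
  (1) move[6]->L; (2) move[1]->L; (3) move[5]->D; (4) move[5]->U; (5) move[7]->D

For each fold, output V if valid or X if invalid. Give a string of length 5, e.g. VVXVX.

Answer: XVXVX

Derivation:
Initial: DDLLURUL -> [(0, 0), (0, -1), (0, -2), (-1, -2), (-2, -2), (-2, -1), (-1, -1), (-1, 0), (-2, 0)]
Fold 1: move[6]->L => DDLLURLL INVALID (collision), skipped
Fold 2: move[1]->L => DLLLURUL VALID
Fold 3: move[5]->D => DLLLUDUL INVALID (collision), skipped
Fold 4: move[5]->U => DLLLUUUL VALID
Fold 5: move[7]->D => DLLLUUUD INVALID (collision), skipped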